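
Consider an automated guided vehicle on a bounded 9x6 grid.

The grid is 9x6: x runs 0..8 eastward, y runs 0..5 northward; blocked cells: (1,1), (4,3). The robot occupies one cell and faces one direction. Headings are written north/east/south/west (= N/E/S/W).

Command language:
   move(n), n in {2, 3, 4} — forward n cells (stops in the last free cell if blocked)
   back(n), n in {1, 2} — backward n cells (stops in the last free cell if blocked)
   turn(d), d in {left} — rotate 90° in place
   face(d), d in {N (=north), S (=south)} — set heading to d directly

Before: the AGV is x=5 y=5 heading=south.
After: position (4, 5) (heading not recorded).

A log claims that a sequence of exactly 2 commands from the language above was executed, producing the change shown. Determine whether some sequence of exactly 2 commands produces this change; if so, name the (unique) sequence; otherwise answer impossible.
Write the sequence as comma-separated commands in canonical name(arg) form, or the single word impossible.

turn(left), back(1)

key: order matters: swapping turn(left) and back(1) lands elsewhere
initial: x=5 y=5 heading=south
step 1 (turn(left)): x=5 y=5 heading=east
step 2 (back(1)): x=4 y=5 heading=east
no rival 2-sequence matches.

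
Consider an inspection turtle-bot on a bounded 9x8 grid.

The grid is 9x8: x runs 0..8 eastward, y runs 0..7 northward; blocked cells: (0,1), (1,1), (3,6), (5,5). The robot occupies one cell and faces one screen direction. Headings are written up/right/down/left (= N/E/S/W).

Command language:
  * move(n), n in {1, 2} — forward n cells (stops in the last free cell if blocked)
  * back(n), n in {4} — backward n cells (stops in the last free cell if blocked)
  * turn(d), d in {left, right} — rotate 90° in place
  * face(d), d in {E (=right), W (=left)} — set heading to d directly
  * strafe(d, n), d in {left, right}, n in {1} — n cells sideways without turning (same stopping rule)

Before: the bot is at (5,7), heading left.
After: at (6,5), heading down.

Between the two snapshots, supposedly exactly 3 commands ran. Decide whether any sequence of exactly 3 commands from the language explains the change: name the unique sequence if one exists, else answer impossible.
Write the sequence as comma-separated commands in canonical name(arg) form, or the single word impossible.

turn(left), strafe(left, 1), move(2)

key: order matters: swapping turn(left) and move(2) lands elsewhere
initial: at (5,7), heading left
step 1 (turn(left)): at (5,7), heading down
step 2 (strafe(left, 1)): at (6,7), heading down
step 3 (move(2)): at (6,5), heading down
all 729 alternatives checked — unique.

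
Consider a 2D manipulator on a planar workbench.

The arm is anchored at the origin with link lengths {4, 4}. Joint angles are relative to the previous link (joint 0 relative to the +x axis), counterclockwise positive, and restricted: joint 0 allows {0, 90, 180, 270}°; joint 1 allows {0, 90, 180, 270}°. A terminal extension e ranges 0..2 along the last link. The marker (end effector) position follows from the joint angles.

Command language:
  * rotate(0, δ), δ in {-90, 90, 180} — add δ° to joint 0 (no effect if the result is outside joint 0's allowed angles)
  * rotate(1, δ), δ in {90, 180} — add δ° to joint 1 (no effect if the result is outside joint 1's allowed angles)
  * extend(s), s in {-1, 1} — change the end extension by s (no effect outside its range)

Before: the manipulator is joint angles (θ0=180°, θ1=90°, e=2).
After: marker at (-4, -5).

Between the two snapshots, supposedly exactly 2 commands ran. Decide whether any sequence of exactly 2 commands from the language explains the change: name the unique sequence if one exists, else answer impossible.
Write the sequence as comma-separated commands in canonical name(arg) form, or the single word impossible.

key: running extend(-1) before extend(1) would end elsewhere — order is forced
initial: joint angles (θ0=180°, θ1=90°, e=2)
1. extend(1) → joint angles (θ0=180°, θ1=90°, e=2)
2. extend(-1) → joint angles (θ0=180°, θ1=90°, e=1)
all 49 alternatives checked — unique.

extend(1), extend(-1)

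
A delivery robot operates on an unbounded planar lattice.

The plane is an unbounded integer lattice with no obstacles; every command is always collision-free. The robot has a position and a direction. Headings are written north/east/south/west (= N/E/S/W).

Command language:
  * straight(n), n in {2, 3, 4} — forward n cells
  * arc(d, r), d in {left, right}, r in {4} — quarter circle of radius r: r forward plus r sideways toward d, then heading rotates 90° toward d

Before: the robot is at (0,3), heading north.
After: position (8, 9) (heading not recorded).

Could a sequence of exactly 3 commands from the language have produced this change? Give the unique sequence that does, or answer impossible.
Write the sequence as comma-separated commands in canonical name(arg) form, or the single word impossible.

key: order matters: swapping straight(2) and straight(4) lands elsewhere
from: at (0,3), heading north
step 1 (straight(2)): at (0,5), heading north
step 2 (arc(right, 4)): at (4,9), heading east
step 3 (straight(4)): at (8,9), heading east
no other 3-command option fits: unique.

straight(2), arc(right, 4), straight(4)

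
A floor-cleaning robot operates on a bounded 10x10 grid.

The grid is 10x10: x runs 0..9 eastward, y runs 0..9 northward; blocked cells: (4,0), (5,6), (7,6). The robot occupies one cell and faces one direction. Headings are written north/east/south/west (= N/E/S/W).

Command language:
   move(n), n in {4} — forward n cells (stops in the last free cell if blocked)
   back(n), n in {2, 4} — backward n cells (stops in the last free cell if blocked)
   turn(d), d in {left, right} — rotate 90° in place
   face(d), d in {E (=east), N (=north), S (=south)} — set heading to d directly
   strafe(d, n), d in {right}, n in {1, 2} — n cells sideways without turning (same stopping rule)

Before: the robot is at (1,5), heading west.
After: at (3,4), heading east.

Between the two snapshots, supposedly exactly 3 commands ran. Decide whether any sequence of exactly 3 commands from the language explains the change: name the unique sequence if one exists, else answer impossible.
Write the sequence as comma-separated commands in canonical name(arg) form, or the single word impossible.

back(2), face(E), strafe(right, 1)

key: position moved to (3,4) AND the heading swung to E — translation plus rotation needed
t0: at (1,5), heading west
t=1 back(2) ⇒ at (3,5), heading west
t=2 face(E) ⇒ at (3,5), heading east
t=3 strafe(right, 1) ⇒ at (3,4), heading east
all 1000 alternatives checked — unique.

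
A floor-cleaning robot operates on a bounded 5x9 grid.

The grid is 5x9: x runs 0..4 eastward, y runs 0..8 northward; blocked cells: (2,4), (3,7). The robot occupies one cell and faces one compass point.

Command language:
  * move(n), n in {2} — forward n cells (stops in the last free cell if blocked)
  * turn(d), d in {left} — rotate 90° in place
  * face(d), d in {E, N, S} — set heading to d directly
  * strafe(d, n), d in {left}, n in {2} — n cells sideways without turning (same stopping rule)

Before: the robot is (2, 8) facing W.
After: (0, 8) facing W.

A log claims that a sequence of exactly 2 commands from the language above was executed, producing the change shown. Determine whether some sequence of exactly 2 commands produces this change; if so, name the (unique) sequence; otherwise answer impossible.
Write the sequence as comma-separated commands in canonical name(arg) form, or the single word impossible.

key: heading stays W — no command in the sequence turns
start: (2, 8) facing W
t=1 move(2) ⇒ (0, 8) facing W
t=2 move(2) ⇒ (0, 8) facing W
no other 2-command option fits: unique.

move(2), move(2)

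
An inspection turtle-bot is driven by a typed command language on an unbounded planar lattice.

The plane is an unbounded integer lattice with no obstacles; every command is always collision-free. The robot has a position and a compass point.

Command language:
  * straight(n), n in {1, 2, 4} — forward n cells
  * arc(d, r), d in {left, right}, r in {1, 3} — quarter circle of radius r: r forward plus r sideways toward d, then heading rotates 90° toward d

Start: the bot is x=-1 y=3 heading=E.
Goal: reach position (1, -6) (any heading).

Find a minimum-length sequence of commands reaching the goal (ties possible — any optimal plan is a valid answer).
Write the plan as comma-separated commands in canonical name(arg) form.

t0: x=-1 y=3 heading=E
t=1 straight(1) ⇒ x=0 y=3 heading=E
t=2 arc(right, 1) ⇒ x=1 y=2 heading=S
t=3 straight(4) ⇒ x=1 y=-2 heading=S
t=4 straight(4) ⇒ x=1 y=-6 heading=S
minimal: 4 command(s), checked below 4.

straight(1), arc(right, 1), straight(4), straight(4)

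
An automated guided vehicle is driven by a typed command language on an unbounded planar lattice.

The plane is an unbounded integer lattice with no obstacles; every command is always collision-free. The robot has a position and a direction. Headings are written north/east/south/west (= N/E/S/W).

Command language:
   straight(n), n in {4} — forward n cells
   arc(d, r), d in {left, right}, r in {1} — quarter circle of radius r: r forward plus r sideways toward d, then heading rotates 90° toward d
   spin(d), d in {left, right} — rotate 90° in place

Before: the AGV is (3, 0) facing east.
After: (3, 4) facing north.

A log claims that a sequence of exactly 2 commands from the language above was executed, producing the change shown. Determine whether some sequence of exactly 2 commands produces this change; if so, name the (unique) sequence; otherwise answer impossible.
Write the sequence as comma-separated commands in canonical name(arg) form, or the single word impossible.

spin(left), straight(4)

key: cell and facing (now N) both changed — the 2 commands mix motion and turning
from: (3, 0) facing east
t=1 spin(left) ⇒ (3, 0) facing north
t=2 straight(4) ⇒ (3, 4) facing north
no rival 2-sequence matches.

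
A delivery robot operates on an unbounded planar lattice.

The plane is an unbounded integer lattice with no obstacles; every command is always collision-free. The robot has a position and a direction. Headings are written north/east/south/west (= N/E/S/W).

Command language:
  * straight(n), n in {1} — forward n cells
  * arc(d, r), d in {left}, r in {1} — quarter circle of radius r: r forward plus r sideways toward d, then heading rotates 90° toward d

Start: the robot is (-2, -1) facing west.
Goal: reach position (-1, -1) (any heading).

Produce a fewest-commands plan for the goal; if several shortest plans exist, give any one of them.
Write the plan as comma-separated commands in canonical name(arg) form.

arc(left, 1), arc(left, 1), arc(left, 1), straight(1)

initial: (-2, -1) facing west
step 1 (arc(left, 1)): (-3, -2) facing south
step 2 (arc(left, 1)): (-2, -3) facing east
step 3 (arc(left, 1)): (-1, -2) facing north
step 4 (straight(1)): (-1, -1) facing north
no 3-step plan works, so 4 is optimal.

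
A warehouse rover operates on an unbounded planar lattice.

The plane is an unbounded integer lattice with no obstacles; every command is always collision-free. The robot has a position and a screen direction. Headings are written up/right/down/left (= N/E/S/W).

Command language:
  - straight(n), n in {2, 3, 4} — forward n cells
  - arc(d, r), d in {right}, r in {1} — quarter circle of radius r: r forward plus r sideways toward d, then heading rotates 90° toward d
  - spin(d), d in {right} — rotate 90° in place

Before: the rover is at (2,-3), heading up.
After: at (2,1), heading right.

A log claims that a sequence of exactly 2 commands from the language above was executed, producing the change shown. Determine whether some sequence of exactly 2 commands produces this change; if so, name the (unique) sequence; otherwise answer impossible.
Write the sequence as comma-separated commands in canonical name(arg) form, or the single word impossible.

key: order matters: swapping straight(4) and spin(right) lands elsewhere
t0: at (2,-3), heading up
step 1 (straight(4)): at (2,1), heading up
step 2 (spin(right)): at (2,1), heading right
all 25 alternatives checked — unique.

straight(4), spin(right)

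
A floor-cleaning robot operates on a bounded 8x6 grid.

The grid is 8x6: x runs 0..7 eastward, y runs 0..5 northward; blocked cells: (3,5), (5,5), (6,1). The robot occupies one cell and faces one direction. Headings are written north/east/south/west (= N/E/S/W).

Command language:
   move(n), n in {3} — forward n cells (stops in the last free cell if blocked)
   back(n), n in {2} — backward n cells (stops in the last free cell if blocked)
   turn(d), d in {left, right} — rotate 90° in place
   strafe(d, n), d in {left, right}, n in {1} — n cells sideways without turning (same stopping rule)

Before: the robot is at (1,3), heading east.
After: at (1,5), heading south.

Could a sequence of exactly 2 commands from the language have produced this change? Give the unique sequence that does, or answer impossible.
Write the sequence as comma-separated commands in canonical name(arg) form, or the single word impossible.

turn(right), back(2)

key: position moved to (1,5) AND the heading swung to S — translation plus rotation needed
begin: at (1,3), heading east
step 1 (turn(right)): at (1,3), heading south
step 2 (back(2)): at (1,5), heading south
uniquely the one of 36 2-step routes that fits.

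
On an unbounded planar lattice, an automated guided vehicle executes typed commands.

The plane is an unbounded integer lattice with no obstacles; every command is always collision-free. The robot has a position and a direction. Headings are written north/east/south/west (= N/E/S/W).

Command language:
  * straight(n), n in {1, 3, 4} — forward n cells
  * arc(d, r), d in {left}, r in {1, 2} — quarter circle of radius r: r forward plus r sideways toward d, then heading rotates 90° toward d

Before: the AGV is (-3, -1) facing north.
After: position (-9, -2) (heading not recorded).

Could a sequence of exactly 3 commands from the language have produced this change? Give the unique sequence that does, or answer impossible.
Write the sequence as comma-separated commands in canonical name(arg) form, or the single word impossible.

arc(left, 1), straight(3), arc(left, 2)

key: order matters: swapping arc(left, 1) and arc(left, 2) lands elsewhere
initial: (-3, -1) facing north
1. arc(left, 1) → (-4, 0) facing west
2. straight(3) → (-7, 0) facing west
3. arc(left, 2) → (-9, -2) facing south
no rival 3-sequence matches.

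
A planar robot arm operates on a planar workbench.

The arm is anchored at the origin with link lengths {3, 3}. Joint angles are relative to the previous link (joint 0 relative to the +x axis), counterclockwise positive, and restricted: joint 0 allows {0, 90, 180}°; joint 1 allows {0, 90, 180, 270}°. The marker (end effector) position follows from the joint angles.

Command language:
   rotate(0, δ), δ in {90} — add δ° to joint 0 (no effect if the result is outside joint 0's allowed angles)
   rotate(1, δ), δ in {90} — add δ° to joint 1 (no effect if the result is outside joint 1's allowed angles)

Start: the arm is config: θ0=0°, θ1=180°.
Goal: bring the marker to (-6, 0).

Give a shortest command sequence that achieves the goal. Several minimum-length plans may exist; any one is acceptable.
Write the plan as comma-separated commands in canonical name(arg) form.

rotate(0, 90), rotate(0, 90), rotate(1, 90), rotate(1, 90)

start: config: θ0=0°, θ1=180°
1. rotate(0, 90) → config: θ0=90°, θ1=180°
2. rotate(0, 90) → config: θ0=180°, θ1=180°
3. rotate(1, 90) → config: θ0=180°, θ1=270°
4. rotate(1, 90) → config: θ0=180°, θ1=0°
nothing shorter than 4 reaches the goal.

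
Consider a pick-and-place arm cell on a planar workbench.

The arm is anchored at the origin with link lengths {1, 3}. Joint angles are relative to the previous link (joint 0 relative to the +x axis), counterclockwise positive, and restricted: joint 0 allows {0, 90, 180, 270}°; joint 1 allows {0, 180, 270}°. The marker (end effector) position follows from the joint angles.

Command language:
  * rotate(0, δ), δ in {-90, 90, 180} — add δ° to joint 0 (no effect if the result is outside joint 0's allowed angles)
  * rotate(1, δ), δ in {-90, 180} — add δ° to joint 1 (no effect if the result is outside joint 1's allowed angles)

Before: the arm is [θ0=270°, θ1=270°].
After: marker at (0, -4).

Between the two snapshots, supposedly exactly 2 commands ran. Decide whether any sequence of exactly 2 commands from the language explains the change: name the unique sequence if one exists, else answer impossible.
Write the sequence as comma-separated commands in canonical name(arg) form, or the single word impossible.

key: order matters: swapping rotate(1, -90) and rotate(1, 180) lands elsewhere
t0: [θ0=270°, θ1=270°]
[1] after rotate(1, -90): [θ0=270°, θ1=180°]
[2] after rotate(1, 180): [θ0=270°, θ1=0°]
uniquely the one of 25 2-step routes that fits.

rotate(1, -90), rotate(1, 180)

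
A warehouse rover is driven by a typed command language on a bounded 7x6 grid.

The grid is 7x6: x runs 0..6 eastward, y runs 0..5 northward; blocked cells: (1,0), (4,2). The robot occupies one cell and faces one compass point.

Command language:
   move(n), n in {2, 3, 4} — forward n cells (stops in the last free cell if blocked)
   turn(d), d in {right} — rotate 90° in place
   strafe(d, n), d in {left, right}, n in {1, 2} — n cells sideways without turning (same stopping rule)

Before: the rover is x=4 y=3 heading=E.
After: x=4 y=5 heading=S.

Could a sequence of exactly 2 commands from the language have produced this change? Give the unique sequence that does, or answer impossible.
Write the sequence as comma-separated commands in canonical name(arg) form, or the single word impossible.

strafe(left, 2), turn(right)

key: cell and facing (now S) both changed — the 2 commands mix motion and turning
start: x=4 y=3 heading=E
step 1 (strafe(left, 2)): x=4 y=5 heading=E
step 2 (turn(right)): x=4 y=5 heading=S
no other 2-command option fits: unique.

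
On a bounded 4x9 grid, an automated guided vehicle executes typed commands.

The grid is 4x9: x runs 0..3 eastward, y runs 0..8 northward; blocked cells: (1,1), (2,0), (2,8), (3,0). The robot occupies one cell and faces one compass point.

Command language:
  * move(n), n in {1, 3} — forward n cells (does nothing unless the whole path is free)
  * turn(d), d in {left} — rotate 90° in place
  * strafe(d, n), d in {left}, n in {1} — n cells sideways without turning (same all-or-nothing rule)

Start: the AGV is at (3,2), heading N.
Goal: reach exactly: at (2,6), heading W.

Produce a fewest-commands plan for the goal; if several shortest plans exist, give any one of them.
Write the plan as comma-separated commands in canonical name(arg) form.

move(3), strafe(left, 1), move(1), turn(left)

initial: at (3,2), heading N
step 1 (move(3)): at (3,5), heading N
step 2 (strafe(left, 1)): at (2,5), heading N
step 3 (move(1)): at (2,6), heading N
step 4 (turn(left)): at (2,6), heading W
minimal: 4 command(s), checked below 4.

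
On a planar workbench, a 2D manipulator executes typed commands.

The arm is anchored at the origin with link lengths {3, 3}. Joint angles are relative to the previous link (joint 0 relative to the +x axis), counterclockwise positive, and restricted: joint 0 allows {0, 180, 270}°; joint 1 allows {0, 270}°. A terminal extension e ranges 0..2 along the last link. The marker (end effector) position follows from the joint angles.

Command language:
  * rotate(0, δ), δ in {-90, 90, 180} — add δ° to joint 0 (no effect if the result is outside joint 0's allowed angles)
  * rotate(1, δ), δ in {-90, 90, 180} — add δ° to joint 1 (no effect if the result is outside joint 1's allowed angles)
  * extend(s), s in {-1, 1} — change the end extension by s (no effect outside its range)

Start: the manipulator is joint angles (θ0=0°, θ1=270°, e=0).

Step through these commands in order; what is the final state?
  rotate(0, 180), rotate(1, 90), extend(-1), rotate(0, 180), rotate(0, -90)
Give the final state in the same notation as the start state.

joint angles (θ0=270°, θ1=0°, e=0)

t0: joint angles (θ0=0°, θ1=270°, e=0)
t=1 rotate(0, 180) ⇒ joint angles (θ0=180°, θ1=270°, e=0)
t=2 rotate(1, 90) ⇒ joint angles (θ0=180°, θ1=0°, e=0)
t=3 extend(-1) ⇒ joint angles (θ0=180°, θ1=0°, e=0)
t=4 rotate(0, 180) ⇒ joint angles (θ0=0°, θ1=0°, e=0)
t=5 rotate(0, -90) ⇒ joint angles (θ0=270°, θ1=0°, e=0)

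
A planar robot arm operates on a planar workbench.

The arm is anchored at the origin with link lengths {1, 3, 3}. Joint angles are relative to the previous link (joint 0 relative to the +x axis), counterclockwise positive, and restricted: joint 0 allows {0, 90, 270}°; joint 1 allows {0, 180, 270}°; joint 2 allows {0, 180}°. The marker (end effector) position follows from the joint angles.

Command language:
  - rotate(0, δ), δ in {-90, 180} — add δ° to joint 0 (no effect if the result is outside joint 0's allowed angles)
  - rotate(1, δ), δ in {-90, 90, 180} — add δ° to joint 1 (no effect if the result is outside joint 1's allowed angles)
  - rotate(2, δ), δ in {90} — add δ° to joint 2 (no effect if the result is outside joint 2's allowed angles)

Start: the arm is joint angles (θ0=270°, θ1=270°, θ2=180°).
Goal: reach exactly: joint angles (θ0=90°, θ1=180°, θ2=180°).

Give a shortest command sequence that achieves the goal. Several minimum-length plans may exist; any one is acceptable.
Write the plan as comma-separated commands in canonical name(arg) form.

begin: joint angles (θ0=270°, θ1=270°, θ2=180°)
t=1 rotate(0, 180) ⇒ joint angles (θ0=90°, θ1=270°, θ2=180°)
t=2 rotate(1, -90) ⇒ joint angles (θ0=90°, θ1=180°, θ2=180°)
nothing shorter than 2 reaches the goal.

rotate(0, 180), rotate(1, -90)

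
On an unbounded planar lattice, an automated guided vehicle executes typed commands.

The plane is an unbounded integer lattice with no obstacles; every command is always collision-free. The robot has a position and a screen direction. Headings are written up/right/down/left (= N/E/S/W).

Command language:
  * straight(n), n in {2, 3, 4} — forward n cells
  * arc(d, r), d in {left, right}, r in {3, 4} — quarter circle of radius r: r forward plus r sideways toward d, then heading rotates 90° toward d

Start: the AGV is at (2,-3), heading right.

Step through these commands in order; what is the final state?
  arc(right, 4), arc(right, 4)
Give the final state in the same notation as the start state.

at (2,-11), heading left

start: at (2,-3), heading right
step 1 (arc(right, 4)): at (6,-7), heading down
step 2 (arc(right, 4)): at (2,-11), heading left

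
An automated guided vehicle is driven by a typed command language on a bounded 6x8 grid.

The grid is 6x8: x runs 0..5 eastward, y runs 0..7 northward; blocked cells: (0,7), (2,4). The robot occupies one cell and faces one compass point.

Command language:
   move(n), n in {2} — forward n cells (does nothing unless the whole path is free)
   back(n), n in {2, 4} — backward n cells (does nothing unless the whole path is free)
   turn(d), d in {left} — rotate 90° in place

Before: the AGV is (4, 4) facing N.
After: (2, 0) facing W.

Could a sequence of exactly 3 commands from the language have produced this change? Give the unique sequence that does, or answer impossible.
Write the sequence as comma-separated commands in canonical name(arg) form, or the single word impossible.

key: cell and facing (now W) both changed — the 3 commands mix motion and turning
initial: (4, 4) facing N
[1] after back(4): (4, 0) facing N
[2] after turn(left): (4, 0) facing W
[3] after move(2): (2, 0) facing W
uniquely the one of 64 3-step routes that fits.

back(4), turn(left), move(2)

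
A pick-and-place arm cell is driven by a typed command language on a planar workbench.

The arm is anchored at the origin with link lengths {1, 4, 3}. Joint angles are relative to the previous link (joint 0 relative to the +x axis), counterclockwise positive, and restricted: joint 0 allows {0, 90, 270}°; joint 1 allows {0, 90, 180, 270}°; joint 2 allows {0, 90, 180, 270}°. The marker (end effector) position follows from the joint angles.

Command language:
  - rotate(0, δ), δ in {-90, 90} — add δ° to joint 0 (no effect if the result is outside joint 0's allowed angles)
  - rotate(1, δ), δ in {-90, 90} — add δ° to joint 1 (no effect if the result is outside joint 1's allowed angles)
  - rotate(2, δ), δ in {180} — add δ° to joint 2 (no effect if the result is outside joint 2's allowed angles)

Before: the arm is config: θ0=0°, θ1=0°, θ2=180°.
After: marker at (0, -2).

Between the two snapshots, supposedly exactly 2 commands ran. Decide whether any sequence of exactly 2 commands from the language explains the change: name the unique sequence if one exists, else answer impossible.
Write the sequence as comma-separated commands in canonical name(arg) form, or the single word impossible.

t0: config: θ0=0°, θ1=0°, θ2=180°
step 1 (rotate(0, -90)): config: θ0=270°, θ1=0°, θ2=180°
step 2 (rotate(0, -90)): config: θ0=270°, θ1=0°, θ2=180°
no rival 2-sequence matches.

rotate(0, -90), rotate(0, -90)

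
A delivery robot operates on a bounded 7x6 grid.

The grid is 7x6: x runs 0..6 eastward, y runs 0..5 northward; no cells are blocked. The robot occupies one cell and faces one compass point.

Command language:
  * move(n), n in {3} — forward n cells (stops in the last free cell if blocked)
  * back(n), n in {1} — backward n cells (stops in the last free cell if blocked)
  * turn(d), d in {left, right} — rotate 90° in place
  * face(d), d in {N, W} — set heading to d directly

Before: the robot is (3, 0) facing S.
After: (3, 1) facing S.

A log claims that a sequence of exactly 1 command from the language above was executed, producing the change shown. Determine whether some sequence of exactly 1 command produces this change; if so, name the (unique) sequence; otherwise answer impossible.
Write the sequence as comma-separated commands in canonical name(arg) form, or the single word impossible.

key: still facing S — the one step turns nothing
from: (3, 0) facing S
step 1 (back(1)): (3, 1) facing S
all 6 alternatives checked — unique.

back(1)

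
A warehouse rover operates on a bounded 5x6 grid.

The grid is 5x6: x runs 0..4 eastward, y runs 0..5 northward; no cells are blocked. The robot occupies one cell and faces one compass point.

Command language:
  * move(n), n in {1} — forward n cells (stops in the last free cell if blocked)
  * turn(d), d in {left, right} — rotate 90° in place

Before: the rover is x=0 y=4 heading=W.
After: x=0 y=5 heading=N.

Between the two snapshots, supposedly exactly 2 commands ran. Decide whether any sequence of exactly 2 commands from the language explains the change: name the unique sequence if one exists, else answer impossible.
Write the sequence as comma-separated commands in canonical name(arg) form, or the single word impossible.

key: running move(1) before turn(right) would end elsewhere — order is forced
begin: x=0 y=4 heading=W
1. turn(right) → x=0 y=4 heading=N
2. move(1) → x=0 y=5 heading=N
no rival 2-sequence matches.

turn(right), move(1)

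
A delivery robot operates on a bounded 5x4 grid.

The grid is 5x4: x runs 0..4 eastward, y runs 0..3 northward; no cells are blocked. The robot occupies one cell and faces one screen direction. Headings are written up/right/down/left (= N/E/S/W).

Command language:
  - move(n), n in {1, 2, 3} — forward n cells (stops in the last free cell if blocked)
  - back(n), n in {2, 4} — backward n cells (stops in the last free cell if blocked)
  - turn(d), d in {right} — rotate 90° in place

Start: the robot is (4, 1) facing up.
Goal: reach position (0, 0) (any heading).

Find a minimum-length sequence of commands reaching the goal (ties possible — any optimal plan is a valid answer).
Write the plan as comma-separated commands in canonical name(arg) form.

back(2), turn(right), back(4)

begin: (4, 1) facing up
t=1 back(2) ⇒ (4, 0) facing up
t=2 turn(right) ⇒ (4, 0) facing right
t=3 back(4) ⇒ (0, 0) facing right
minimal: 3 command(s), checked below 3.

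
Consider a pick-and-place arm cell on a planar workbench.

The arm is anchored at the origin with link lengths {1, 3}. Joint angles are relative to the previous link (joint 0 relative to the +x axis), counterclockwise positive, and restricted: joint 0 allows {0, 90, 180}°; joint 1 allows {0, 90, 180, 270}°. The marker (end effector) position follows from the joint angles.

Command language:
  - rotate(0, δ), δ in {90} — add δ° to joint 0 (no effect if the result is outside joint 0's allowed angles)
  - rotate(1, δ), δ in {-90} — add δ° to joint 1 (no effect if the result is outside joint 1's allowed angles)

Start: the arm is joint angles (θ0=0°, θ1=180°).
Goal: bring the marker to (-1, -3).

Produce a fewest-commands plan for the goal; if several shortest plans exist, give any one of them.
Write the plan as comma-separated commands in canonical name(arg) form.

start: joint angles (θ0=0°, θ1=180°)
1. rotate(1, -90) → joint angles (θ0=0°, θ1=90°)
2. rotate(0, 90) → joint angles (θ0=90°, θ1=90°)
3. rotate(0, 90) → joint angles (θ0=180°, θ1=90°)
shorter routes all fall short; 3 is best.

rotate(1, -90), rotate(0, 90), rotate(0, 90)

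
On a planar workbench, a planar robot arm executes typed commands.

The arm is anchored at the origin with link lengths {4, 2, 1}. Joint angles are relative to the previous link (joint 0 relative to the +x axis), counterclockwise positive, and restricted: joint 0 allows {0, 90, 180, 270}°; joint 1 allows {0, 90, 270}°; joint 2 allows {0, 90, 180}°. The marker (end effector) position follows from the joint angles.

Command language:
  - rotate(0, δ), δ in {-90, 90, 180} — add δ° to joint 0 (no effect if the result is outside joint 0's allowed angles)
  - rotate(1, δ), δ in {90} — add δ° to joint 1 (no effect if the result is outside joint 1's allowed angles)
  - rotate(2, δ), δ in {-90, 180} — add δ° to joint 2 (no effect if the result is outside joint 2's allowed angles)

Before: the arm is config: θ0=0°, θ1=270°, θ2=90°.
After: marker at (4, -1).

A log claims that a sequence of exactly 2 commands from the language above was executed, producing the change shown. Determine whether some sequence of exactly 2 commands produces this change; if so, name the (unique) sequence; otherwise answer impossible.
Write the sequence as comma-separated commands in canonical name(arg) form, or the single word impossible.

key: running rotate(2, 180) before rotate(2, -90) would end elsewhere — order is forced
begin: config: θ0=0°, θ1=270°, θ2=90°
1. rotate(2, -90) → config: θ0=0°, θ1=270°, θ2=0°
2. rotate(2, 180) → config: θ0=0°, θ1=270°, θ2=180°
no rival 2-sequence matches.

rotate(2, -90), rotate(2, 180)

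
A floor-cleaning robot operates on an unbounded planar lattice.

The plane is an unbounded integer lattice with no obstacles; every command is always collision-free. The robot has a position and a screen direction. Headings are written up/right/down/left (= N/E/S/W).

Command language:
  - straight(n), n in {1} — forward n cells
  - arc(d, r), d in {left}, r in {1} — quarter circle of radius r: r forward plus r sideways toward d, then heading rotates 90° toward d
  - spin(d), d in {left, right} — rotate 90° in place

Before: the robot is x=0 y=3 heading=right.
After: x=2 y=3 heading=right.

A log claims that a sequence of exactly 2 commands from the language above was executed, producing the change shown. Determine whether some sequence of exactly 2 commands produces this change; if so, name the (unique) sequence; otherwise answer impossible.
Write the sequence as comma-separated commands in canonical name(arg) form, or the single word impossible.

key: heading stays E — no command in the sequence turns
t0: x=0 y=3 heading=right
[1] after straight(1): x=1 y=3 heading=right
[2] after straight(1): x=2 y=3 heading=right
no rival 2-sequence matches.

straight(1), straight(1)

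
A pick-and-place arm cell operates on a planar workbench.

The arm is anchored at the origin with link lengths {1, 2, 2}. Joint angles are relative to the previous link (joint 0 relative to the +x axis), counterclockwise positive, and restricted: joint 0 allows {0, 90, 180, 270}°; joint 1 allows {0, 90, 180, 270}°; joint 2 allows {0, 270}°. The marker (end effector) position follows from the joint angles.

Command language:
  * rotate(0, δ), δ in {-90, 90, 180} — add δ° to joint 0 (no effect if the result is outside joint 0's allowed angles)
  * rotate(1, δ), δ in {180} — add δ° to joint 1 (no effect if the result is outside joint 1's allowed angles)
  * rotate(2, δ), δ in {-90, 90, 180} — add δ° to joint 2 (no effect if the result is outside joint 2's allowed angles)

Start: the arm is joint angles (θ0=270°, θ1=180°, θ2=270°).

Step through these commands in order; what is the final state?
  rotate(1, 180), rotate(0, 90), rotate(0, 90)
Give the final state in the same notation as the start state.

joint angles (θ0=90°, θ1=0°, θ2=270°)

start: joint angles (θ0=270°, θ1=180°, θ2=270°)
step 1 (rotate(1, 180)): joint angles (θ0=270°, θ1=0°, θ2=270°)
step 2 (rotate(0, 90)): joint angles (θ0=0°, θ1=0°, θ2=270°)
step 3 (rotate(0, 90)): joint angles (θ0=90°, θ1=0°, θ2=270°)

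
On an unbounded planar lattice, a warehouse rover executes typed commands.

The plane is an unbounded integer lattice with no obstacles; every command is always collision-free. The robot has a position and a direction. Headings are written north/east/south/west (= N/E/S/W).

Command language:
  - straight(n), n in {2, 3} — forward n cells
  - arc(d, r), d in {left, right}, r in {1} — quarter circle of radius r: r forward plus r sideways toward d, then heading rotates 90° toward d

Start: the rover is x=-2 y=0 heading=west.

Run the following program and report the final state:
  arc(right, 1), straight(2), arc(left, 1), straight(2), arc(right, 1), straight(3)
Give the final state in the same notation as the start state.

x=-7 y=8 heading=north

start: x=-2 y=0 heading=west
t=1 arc(right, 1) ⇒ x=-3 y=1 heading=north
t=2 straight(2) ⇒ x=-3 y=3 heading=north
t=3 arc(left, 1) ⇒ x=-4 y=4 heading=west
t=4 straight(2) ⇒ x=-6 y=4 heading=west
t=5 arc(right, 1) ⇒ x=-7 y=5 heading=north
t=6 straight(3) ⇒ x=-7 y=8 heading=north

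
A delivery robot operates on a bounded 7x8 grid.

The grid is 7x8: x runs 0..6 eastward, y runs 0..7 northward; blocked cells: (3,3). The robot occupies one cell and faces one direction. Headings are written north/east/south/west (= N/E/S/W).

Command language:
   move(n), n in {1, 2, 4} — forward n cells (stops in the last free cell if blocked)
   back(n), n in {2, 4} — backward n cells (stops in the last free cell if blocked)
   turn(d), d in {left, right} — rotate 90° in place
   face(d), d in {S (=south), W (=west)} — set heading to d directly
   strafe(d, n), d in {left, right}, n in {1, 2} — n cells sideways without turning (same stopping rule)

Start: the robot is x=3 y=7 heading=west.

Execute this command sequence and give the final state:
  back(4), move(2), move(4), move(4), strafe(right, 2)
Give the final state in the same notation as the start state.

t0: x=3 y=7 heading=west
[1] after back(4): x=6 y=7 heading=west
[2] after move(2): x=4 y=7 heading=west
[3] after move(4): x=0 y=7 heading=west
[4] after move(4): x=0 y=7 heading=west
[5] after strafe(right, 2): x=0 y=7 heading=west

x=0 y=7 heading=west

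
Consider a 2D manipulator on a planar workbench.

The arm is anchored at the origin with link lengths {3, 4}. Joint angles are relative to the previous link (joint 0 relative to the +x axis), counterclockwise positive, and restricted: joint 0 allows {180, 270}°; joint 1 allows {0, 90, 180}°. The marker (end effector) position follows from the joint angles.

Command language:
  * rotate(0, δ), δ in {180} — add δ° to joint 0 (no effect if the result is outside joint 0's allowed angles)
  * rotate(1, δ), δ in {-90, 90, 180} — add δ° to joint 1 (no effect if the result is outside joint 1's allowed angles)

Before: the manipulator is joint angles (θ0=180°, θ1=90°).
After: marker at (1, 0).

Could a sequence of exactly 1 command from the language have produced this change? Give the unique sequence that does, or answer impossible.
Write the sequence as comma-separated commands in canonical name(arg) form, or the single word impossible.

begin: joint angles (θ0=180°, θ1=90°)
1. rotate(1, 90) → joint angles (θ0=180°, θ1=180°)
no other 1-command option fits: unique.

rotate(1, 90)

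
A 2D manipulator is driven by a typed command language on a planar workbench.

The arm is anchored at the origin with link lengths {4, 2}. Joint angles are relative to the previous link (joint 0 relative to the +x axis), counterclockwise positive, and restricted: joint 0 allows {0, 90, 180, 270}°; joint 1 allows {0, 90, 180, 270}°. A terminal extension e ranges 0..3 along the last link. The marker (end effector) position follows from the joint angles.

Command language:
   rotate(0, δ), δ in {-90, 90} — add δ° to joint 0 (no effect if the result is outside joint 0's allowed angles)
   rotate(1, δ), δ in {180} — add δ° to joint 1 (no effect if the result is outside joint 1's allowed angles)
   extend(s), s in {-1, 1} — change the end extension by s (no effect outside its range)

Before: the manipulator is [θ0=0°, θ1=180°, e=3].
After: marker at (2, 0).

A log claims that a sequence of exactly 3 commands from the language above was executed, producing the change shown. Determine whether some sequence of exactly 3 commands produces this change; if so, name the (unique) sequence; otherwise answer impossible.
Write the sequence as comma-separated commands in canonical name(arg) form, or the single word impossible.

extend(-1), extend(-1), extend(-1)

start: [θ0=0°, θ1=180°, e=3]
1. extend(-1) → [θ0=0°, θ1=180°, e=2]
2. extend(-1) → [θ0=0°, θ1=180°, e=1]
3. extend(-1) → [θ0=0°, θ1=180°, e=0]
no other 3-command option fits: unique.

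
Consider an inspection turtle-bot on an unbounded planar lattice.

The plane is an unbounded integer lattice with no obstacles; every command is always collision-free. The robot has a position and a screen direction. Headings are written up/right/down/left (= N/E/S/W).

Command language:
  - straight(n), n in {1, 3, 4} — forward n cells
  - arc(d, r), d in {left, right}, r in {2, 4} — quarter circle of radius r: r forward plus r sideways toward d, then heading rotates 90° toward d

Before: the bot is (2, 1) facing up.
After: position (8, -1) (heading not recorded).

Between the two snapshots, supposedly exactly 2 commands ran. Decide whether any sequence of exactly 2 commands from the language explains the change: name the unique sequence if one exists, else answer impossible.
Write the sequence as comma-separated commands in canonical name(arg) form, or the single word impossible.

arc(right, 2), arc(right, 4)

key: order matters: swapping arc(right, 2) and arc(right, 4) lands elsewhere
start: (2, 1) facing up
1. arc(right, 2) → (4, 3) facing right
2. arc(right, 4) → (8, -1) facing down
uniquely the one of 49 2-step routes that fits.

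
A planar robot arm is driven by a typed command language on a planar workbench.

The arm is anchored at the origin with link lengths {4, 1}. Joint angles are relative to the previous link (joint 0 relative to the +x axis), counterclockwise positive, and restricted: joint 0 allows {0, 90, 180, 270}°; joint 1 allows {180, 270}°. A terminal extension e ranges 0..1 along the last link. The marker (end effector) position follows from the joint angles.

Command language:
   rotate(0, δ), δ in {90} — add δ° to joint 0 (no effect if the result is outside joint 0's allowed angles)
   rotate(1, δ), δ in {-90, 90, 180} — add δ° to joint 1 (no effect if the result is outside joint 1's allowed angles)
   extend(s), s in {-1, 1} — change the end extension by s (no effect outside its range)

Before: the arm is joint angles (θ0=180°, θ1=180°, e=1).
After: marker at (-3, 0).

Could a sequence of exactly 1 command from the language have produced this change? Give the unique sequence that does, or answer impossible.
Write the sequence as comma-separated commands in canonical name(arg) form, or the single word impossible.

initial: joint angles (θ0=180°, θ1=180°, e=1)
t=1 extend(-1) ⇒ joint angles (θ0=180°, θ1=180°, e=0)
no rival 1-sequence matches.

extend(-1)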